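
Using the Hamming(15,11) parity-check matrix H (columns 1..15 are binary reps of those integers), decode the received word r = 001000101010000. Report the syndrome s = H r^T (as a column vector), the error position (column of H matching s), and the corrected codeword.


s = (0, 1, 1, 0)^T, error position = 6, corrected codeword c = 001001101010000

Compute s = H r^T mod 2 one row at a time:
  s_1 = 0 + 1 + 0 + 1 + 0 + 0 + 0 + 0 = 2 ≡ 0 (mod 2).
  s_2 = 0 + 0 + 0 + 1 + 0 + 0 + 0 + 0 = 1 ≡ 1 (mod 2).
  s_3 = 0 + 1 + 0 + 1 + 0 + 1 + 0 + 0 = 3 ≡ 1 (mod 2).
  s_4 = 0 + 1 + 0 + 1 + 1 + 1 + 0 + 0 = 4 ≡ 0 (mod 2).
s = (0, 1, 1, 0)^T — this equals column 6 of H (binary 0110), so error is at position 6.
Correct: flip bit 6 of r = 001000101010000 to get c = 001001101010000.


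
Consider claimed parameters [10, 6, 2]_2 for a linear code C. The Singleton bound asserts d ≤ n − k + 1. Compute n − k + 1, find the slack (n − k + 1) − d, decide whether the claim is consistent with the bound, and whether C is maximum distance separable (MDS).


Singleton RHS = n − k + 1 = 5, slack = 3, bound satisfied, not MDS.

Singleton bound: d ≤ n − k + 1.
Here n = 10, k = 6, so n − k + 1 = 5.
Given d = 2, check d ≤ 5: YES.
Slack = (n − k + 1) − d = 3.
The code is NOT MDS (slack = 3 > 0).
Description: the claimed parameters are [10, 6, 2]_2; such a code would be non-MDS.


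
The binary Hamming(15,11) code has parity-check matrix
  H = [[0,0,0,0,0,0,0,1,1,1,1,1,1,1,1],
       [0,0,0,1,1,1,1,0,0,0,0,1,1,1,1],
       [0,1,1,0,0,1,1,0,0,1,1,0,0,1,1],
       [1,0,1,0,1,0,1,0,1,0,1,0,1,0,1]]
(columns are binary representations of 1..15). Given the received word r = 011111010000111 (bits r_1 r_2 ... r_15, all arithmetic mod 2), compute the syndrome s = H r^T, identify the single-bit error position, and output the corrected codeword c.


s = (0, 0, 1, 0)^T, error position = 2, corrected codeword c = 001111010000111

Compute s = H r^T mod 2 one row at a time:
  s_1 = 1 + 0 + 0 + 0 + 0 + 1 + 1 + 1 = 4 ≡ 0 (mod 2).
  s_2 = 1 + 1 + 1 + 0 + 0 + 1 + 1 + 1 = 6 ≡ 0 (mod 2).
  s_3 = 1 + 1 + 1 + 0 + 0 + 0 + 1 + 1 = 5 ≡ 1 (mod 2).
  s_4 = 0 + 1 + 1 + 0 + 0 + 0 + 1 + 1 = 4 ≡ 0 (mod 2).
s = (0, 0, 1, 0)^T — this equals column 2 of H (binary 0010), so error is at position 2.
Correct: flip bit 2 of r = 011111010000111 to get c = 001111010000111.


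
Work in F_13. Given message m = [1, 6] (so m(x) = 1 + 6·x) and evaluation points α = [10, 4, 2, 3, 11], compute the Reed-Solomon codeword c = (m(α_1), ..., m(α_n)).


c = [9, 12, 0, 6, 2]

Message polynomial: m(x) = 1 + 6·x (mod 13).
For each evaluation point α_i, compute m(α_i) mod 13:
  α_1 = 10: Horner steps 6 → 9, so m(10) = 9.
  α_2 = 4: Horner steps 6 → 12, so m(4) = 12.
  α_3 = 2: Horner steps 6 → 0, so m(2) = 0.
  α_4 = 3: Horner steps 6 → 6, so m(3) = 6.
  α_5 = 11: Horner steps 6 → 2, so m(11) = 2.
Codeword c = [9, 12, 0, 6, 2] ∈ F_13^5.


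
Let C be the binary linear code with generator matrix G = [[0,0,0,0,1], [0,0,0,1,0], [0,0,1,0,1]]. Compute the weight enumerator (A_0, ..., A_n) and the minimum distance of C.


Weight distribution: A_0 = 1, A_1 = 3, A_2 = 3, A_3 = 1. Minimum distance d = 1.

Enumerate all 2^3 = 8 messages m ∈ F_2^3.
For each, compute codeword c = mG in F_2^5, then tally its weight.
  m = 000 → c = 00000, weight = 0.
  m = 100 → c = 00001, weight = 1.
  m = 010 → c = 00010, weight = 1.
  m = 110 → c = 00011, weight = 2.
  m = 001 → c = 00101, weight = 2.
  m = 101 → c = 00100, weight = 1.
  m = 011 → c = 00111, weight = 3.
  m = 111 → c = 00110, weight = 2.
Tally weights:
  weight 0: 1 codewords.
  weight 1: 3 codewords.
  weight 2: 3 codewords.
  weight 3: 1 codewords.
Minimum distance d = smallest w > 0 with A_w > 0 = 1.
Sanity: Σ A_w = 8 = 2^3 = 8 ✓.


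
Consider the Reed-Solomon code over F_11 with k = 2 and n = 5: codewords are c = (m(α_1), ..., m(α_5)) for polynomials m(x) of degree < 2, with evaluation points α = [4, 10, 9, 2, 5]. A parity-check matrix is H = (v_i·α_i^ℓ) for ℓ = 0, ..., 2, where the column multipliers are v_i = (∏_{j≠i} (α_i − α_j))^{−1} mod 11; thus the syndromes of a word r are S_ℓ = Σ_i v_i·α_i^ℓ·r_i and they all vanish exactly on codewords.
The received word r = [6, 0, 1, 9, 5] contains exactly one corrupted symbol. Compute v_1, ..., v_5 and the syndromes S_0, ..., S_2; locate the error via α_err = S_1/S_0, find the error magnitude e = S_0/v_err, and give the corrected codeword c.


S = (2, 4, 8), error at position 4, error magnitude e = 1, c = [6, 0, 1, 8, 5].

Step 1: column multipliers v_i = (∏_{j≠i}(α_i − α_j))^{−1} mod 11.
  i = 1 (α = 4): (4−10)(4−9)(4−2)(4−5) = (−6)·(−5)·2·(−1) = −60 ≡ 6, so v_1 = 6^{−1} = 2 (mod 11).
  i = 2 (α = 10): (10−4)(10−9)(10−2)(10−5) = 6·1·8·5 = 240 ≡ 9, so v_2 = 9^{−1} = 5 (mod 11).
  i = 3 (α = 9): (9−4)(9−10)(9−2)(9−5) = 5·(−1)·7·4 = −140 ≡ 3, so v_3 = 3^{−1} = 4 (mod 11).
  i = 4 (α = 2): (2−4)(2−10)(2−9)(2−5) = (−2)·(−8)·(−7)·(−3) = 336 ≡ 6, so v_4 = 6^{−1} = 2 (mod 11).
  i = 5 (α = 5): (5−4)(5−10)(5−9)(5−2) = 1·(−5)·(−4)·3 = 60 ≡ 5, so v_5 = 5^{−1} = 9 (mod 11).
  v = [2, 5, 4, 2, 9].
Step 2: syndromes of r = [6, 0, 1, 9, 5] (all sums mod 11).
  S_0 = Σ v_i r_i = 2·6 + 5·0 + 4·1 + 2·9 + 9·5 = 79 ≡ 2.
  S_1 = Σ v_i α_i r_i = 2·4·6 + 5·10·0 + 4·9·1 + 2·2·9 + 9·5·5 = 345 ≡ 4.
  α_i^2 mod 11 = [5, 1, 4, 4, 3].
  S_2 = Σ v_i α_i^2 r_i = 2·5·6 + 5·1·0 + 4·4·1 + 2·4·9 + 9·3·5 = 283 ≡ 8.
  S = (2, 4, 8) ≠ 0, so r is not a codeword (an error is present).
Step 3: locate the error. For a single error e at position i, S_ℓ = v_i·e·α_i^ℓ, so α_err = S_1/S_0.
  S_0^{−1} = 2^{−1} = 6 (mod 11), so α_err = 4·6 = 24 ≡ 2 = α_4. Error position i = 4.
  Consistency check: S_2/S_1 = 8·3 = 24 ≡ 2 = α_err ✓ (single-error assumption holds).
Step 4: error magnitude e = S_0/v_4 = S_0·∏_{j≠4}(α_4 − α_j) = 2·6 = 12 ≡ 1 (mod 11).
Step 5: correct position 4: c_4 = r_4 − e = 9 − 1 ≡ 8 (mod 11). Hence c = [6, 0, 1, 8, 5].
  Check: interpolating c through the α_i gives m(x) = 10 + 10·x (degree < 2) with m(α_i) = c_i for every i, so c is indeed a codeword.


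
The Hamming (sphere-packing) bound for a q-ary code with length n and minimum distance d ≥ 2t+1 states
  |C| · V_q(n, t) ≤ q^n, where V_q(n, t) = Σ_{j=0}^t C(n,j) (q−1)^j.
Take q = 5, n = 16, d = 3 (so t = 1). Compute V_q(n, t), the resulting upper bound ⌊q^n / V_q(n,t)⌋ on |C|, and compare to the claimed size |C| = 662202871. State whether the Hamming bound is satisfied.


V_q(n, t) = 65, q^n = 152587890625, Hamming bound = 2347506009, |C| = 662202871 ≤ bound (satisfied).

Step 1: Compute V_q(n, t) = Σ_{j=0}^1 C(n, j) (q−1)^j.
  j = 0: C(16,0)·(4)^0 = 1·1 = 1.
  j = 1: C(16,1)·(4)^1 = 16·4 = 64.
  V_q(n, t) = 1 + 64 = 65.
Step 2: q^n = 5^16 = 152587890625.
Step 3: Hamming bound ⌊q^n / V_q(n,t)⌋ = ⌊152587890625/65⌋ = 2347506009.
Step 4: Compare |C| = 662202871 to 2347506009: satisfied.
The claimed |C| lies below the Hamming bound.


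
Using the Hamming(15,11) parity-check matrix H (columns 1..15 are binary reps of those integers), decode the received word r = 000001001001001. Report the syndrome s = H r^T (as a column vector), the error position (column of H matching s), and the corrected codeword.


s = (1, 1, 0, 0)^T, error position = 12, corrected codeword c = 000001001000001

Compute s = H r^T mod 2 one row at a time:
  s_1 = 0 + 1 + 0 + 0 + 1 + 0 + 0 + 1 = 3 ≡ 1 (mod 2).
  s_2 = 0 + 0 + 1 + 0 + 1 + 0 + 0 + 1 = 3 ≡ 1 (mod 2).
  s_3 = 0 + 0 + 1 + 0 + 0 + 0 + 0 + 1 = 2 ≡ 0 (mod 2).
  s_4 = 0 + 0 + 0 + 0 + 1 + 0 + 0 + 1 = 2 ≡ 0 (mod 2).
s = (1, 1, 0, 0)^T — this equals column 12 of H (binary 1100), so error is at position 12.
Correct: flip bit 12 of r = 000001001001001 to get c = 000001001000001.


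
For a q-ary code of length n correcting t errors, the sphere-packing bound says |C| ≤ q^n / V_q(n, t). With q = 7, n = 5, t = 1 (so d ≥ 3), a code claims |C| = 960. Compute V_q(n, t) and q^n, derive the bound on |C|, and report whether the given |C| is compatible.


V_q(n, t) = 31, q^n = 16807, Hamming bound = 542, |C| = 960 > bound (violated).

Step 1: Compute V_q(n, t) = Σ_{j=0}^1 C(n, j) (q−1)^j.
  j = 0: C(5,0)·(6)^0 = 1·1 = 1.
  j = 1: C(5,1)·(6)^1 = 5·6 = 30.
  V_q(n, t) = 1 + 30 = 31.
Step 2: q^n = 7^5 = 16807.
Step 3: Hamming bound ⌊q^n / V_q(n,t)⌋ = ⌊16807/31⌋ = 542.
Step 4: Compare |C| = 960 to 542: violated.
The claimed |C| lies above the Hamming bound, so no 7-ary code of length 5 with d ≥ 3 can have 960 codewords.


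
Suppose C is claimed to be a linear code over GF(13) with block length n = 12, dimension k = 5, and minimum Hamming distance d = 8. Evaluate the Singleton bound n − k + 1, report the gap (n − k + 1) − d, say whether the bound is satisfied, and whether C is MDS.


Singleton RHS = n − k + 1 = 8, slack = 0, bound satisfied, MDS.

Singleton bound: d ≤ n − k + 1.
Here n = 12, k = 5, so n − k + 1 = 8.
Given d = 8, check d ≤ 8: YES.
Slack = (n − k + 1) − d = 0.
The code is MDS (slack = 0).
Description: the claimed parameters are [12, 5, 8]_13; such a code would be MDS (meets Singleton bound).


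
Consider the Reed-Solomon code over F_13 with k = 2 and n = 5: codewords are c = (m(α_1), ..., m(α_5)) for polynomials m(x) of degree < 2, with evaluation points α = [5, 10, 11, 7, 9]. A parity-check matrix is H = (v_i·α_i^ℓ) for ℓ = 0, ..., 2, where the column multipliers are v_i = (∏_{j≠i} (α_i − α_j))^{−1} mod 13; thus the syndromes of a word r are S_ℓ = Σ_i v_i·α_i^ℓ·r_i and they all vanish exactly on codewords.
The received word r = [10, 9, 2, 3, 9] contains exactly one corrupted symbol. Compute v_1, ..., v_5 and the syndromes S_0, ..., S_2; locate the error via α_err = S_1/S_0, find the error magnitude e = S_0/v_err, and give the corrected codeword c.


S = (8, 2, 7), error at position 2, error magnitude e = 10, c = [10, 12, 2, 3, 9].

Step 1: column multipliers v_i = (∏_{j≠i}(α_i − α_j))^{−1} mod 13.
  i = 1 (α = 5): (5−10)(5−11)(5−7)(5−9) = (−5)·(−6)·(−2)·(−4) = 240 ≡ 6, so v_1 = 6^{−1} = 11 (mod 13).
  i = 2 (α = 10): (10−5)(10−11)(10−7)(10−9) = 5·(−1)·3·1 = −15 ≡ 11, so v_2 = 11^{−1} = 6 (mod 13).
  i = 3 (α = 11): (11−5)(11−10)(11−7)(11−9) = 6·1·4·2 = 48 ≡ 9, so v_3 = 9^{−1} = 3 (mod 13).
  i = 4 (α = 7): (7−5)(7−10)(7−11)(7−9) = 2·(−3)·(−4)·(−2) = −48 ≡ 4, so v_4 = 4^{−1} = 10 (mod 13).
  i = 5 (α = 9): (9−5)(9−10)(9−11)(9−7) = 4·(−1)·(−2)·2 = 16 ≡ 3, so v_5 = 3^{−1} = 9 (mod 13).
  v = [11, 6, 3, 10, 9].
Step 2: syndromes of r = [10, 9, 2, 3, 9] (all sums mod 13).
  S_0 = Σ v_i r_i = 11·10 + 6·9 + 3·2 + 10·3 + 9·9 = 281 ≡ 8.
  S_1 = Σ v_i α_i r_i = 11·5·10 + 6·10·9 + 3·11·2 + 10·7·3 + 9·9·9 = 2095 ≡ 2.
  α_i^2 mod 13 = [12, 9, 4, 10, 3].
  S_2 = Σ v_i α_i^2 r_i = 11·12·10 + 6·9·9 + 3·4·2 + 10·10·3 + 9·3·9 = 2373 ≡ 7.
  S = (8, 2, 7) ≠ 0, so r is not a codeword (an error is present).
Step 3: locate the error. For a single error e at position i, S_ℓ = v_i·e·α_i^ℓ, so α_err = S_1/S_0.
  S_0^{−1} = 8^{−1} = 5 (mod 13), so α_err = 2·5 = 10 ≡ 10 = α_2. Error position i = 2.
  Consistency check: S_2/S_1 = 7·7 = 49 ≡ 10 = α_err ✓ (single-error assumption holds).
Step 4: error magnitude e = S_0/v_2 = S_0·∏_{j≠2}(α_2 − α_j) = 8·11 = 88 ≡ 10 (mod 13).
Step 5: correct position 2: c_2 = r_2 − e = 9 − 10 ≡ 12 (mod 13). Hence c = [10, 12, 2, 3, 9].
  Check: interpolating c through the α_i gives m(x) = 8 + 3·x (degree < 2) with m(α_i) = c_i for every i, so c is indeed a codeword.


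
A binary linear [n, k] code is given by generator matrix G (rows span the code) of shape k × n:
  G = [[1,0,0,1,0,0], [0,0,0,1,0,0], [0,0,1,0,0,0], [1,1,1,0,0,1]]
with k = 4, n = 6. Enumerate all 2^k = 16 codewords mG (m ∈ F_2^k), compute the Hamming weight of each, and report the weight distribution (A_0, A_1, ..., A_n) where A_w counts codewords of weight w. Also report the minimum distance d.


Weight distribution: A_0 = 1, A_1 = 3, A_2 = 4, A_3 = 4, A_4 = 3, A_5 = 1. Minimum distance d = 1.

Enumerate all 2^4 = 16 messages m ∈ F_2^4.
For each, compute codeword c = mG in F_2^6, then tally its weight.
  m = 0000 → c = 000000, weight = 0.
  m = 1000 → c = 100100, weight = 2.
  m = 0100 → c = 000100, weight = 1.
  m = 1100 → c = 100000, weight = 1.
  m = 0010 → c = 001000, weight = 1.
  m = 1010 → c = 101100, weight = 3.
  m = 0110 → c = 001100, weight = 2.
  m = 1110 → c = 101000, weight = 2.
  m = 0001 → c = 111001, weight = 4.
  m = 1001 → c = 011101, weight = 4.
  m = 0101 → c = 111101, weight = 5.
  m = 1101 → c = 011001, weight = 3.
  m = 0011 → c = 110001, weight = 3.
  m = 1011 → c = 010101, weight = 3.
  m = 0111 → c = 110101, weight = 4.
  m = 1111 → c = 010001, weight = 2.
Tally weights:
  weight 0: 1 codewords.
  weight 1: 3 codewords.
  weight 2: 4 codewords.
  weight 3: 4 codewords.
  weight 4: 3 codewords.
  weight 5: 1 codewords.
Minimum distance d = smallest w > 0 with A_w > 0 = 1.
Sanity: Σ A_w = 16 = 2^4 = 16 ✓.


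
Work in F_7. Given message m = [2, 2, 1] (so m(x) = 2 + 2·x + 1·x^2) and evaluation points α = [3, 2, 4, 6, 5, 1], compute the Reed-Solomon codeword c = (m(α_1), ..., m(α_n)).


c = [3, 3, 5, 1, 2, 5]

Message polynomial: m(x) = 2 + 2·x + 1·x^2 (mod 7).
For each evaluation point α_i, compute m(α_i) mod 7:
  α_1 = 3: Horner steps 1 → 5 → 3, so m(3) = 3.
  α_2 = 2: Horner steps 1 → 4 → 3, so m(2) = 3.
  α_3 = 4: Horner steps 1 → 6 → 5, so m(4) = 5.
  α_4 = 6: Horner steps 1 → 1 → 1, so m(6) = 1.
  α_5 = 5: Horner steps 1 → 0 → 2, so m(5) = 2.
  α_6 = 1: Horner steps 1 → 3 → 5, so m(1) = 5.
Codeword c = [3, 3, 5, 1, 2, 5] ∈ F_7^6.


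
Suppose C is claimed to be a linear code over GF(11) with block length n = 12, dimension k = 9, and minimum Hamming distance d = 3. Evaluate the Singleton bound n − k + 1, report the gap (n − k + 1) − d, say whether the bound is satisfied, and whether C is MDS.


Singleton RHS = n − k + 1 = 4, slack = 1, bound satisfied, not MDS.

Singleton bound: d ≤ n − k + 1.
Here n = 12, k = 9, so n − k + 1 = 4.
Given d = 3, check d ≤ 4: YES.
Slack = (n − k + 1) − d = 1.
The code is NOT MDS (slack = 1 > 0).
Description: the claimed parameters are [12, 9, 3]_11; such a code would be non-MDS.


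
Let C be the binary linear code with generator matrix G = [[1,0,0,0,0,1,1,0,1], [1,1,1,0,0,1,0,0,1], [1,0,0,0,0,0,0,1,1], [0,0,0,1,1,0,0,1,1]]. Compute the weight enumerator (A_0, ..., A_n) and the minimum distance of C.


Weight distribution: A_0 = 1, A_3 = 4, A_4 = 3, A_5 = 2, A_6 = 4, A_7 = 2. Minimum distance d = 3.

Enumerate all 2^4 = 16 messages m ∈ F_2^4.
For each, compute codeword c = mG in F_2^9, then tally its weight.
  m = 0000 → c = 000000000, weight = 0.
  m = 1000 → c = 100001101, weight = 4.
  m = 0100 → c = 111001001, weight = 5.
  m = 1100 → c = 011000100, weight = 3.
  m = 0010 → c = 100000011, weight = 3.
  m = 1010 → c = 000001110, weight = 3.
  m = 0110 → c = 011001010, weight = 4.
  m = 1110 → c = 111000111, weight = 6.
  m = 0001 → c = 000110011, weight = 4.
  m = 1001 → c = 100111110, weight = 6.
  m = 0101 → c = 111111010, weight = 7.
  m = 1101 → c = 011110111, weight = 7.
  m = 0011 → c = 100110000, weight = 3.
  m = 1011 → c = 000111101, weight = 5.
  m = 0111 → c = 011111001, weight = 6.
  m = 1111 → c = 111110100, weight = 6.
Tally weights:
  weight 0: 1 codewords.
  weight 3: 4 codewords.
  weight 4: 3 codewords.
  weight 5: 2 codewords.
  weight 6: 4 codewords.
  weight 7: 2 codewords.
Minimum distance d = smallest w > 0 with A_w > 0 = 3.
Sanity: Σ A_w = 16 = 2^4 = 16 ✓.


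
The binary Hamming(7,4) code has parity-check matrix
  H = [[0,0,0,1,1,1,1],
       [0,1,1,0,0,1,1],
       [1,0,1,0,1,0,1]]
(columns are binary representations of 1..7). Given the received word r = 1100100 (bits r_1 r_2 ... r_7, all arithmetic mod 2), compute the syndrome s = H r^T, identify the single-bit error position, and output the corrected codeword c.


s = (1, 1, 0)^T, error position = 6, corrected codeword c = 1100110

Compute s = H r^T mod 2 one row at a time:
  s_1 = 0 + 1 + 0 + 0 = 1 ≡ 1 (mod 2).
  s_2 = 1 + 0 + 0 + 0 = 1 ≡ 1 (mod 2).
  s_3 = 1 + 0 + 1 + 0 = 2 ≡ 0 (mod 2).
s = (1, 1, 0)^T — this equals column 6 of H (binary 110), so error is at position 6.
Correct: flip bit 6 of r = 1100100 to get c = 1100110.


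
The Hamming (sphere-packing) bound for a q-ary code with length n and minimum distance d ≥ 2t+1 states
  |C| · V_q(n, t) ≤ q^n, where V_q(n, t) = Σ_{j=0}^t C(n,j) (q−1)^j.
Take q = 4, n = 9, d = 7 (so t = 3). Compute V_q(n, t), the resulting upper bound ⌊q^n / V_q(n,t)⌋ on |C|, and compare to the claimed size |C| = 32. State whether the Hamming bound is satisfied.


V_q(n, t) = 2620, q^n = 262144, Hamming bound = 100, |C| = 32 ≤ bound (satisfied).

Step 1: Compute V_q(n, t) = Σ_{j=0}^3 C(n, j) (q−1)^j.
  j = 0: C(9,0)·(3)^0 = 1·1 = 1.
  j = 1: C(9,1)·(3)^1 = 9·3 = 27.
  j = 2: C(9,2)·(3)^2 = 36·9 = 324.
  j = 3: C(9,3)·(3)^3 = 84·27 = 2268.
  V_q(n, t) = 1 + 27 + 324 + 2268 = 2620.
Step 2: q^n = 4^9 = 262144.
Step 3: Hamming bound ⌊q^n / V_q(n,t)⌋ = ⌊262144/2620⌋ = 100.
Step 4: Compare |C| = 32 to 100: satisfied.
The claimed |C| lies below the Hamming bound.


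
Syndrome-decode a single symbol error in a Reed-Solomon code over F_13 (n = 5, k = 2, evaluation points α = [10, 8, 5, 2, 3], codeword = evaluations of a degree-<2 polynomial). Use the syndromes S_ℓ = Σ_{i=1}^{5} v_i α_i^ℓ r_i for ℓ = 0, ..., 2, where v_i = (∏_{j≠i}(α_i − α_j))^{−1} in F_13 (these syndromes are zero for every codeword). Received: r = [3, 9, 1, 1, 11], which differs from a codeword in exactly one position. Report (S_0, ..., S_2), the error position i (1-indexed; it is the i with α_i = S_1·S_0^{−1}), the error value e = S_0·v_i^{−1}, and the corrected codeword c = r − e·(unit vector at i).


S = (4, 7, 9), error at position 3, error magnitude e = 9, c = [3, 9, 5, 1, 11].

Step 1: column multipliers v_i = (∏_{j≠i}(α_i − α_j))^{−1} mod 13.
  i = 1 (α = 10): (10−8)(10−5)(10−2)(10−3) = 2·5·8·7 = 560 ≡ 1, so v_1 = 1^{−1} = 1 (mod 13).
  i = 2 (α = 8): (8−10)(8−5)(8−2)(8−3) = (−2)·3·6·5 = −180 ≡ 2, so v_2 = 2^{−1} = 7 (mod 13).
  i = 3 (α = 5): (5−10)(5−8)(5−2)(5−3) = (−5)·(−3)·3·2 = 90 ≡ 12, so v_3 = 12^{−1} = 12 (mod 13).
  i = 4 (α = 2): (2−10)(2−8)(2−5)(2−3) = (−8)·(−6)·(−3)·(−1) = 144 ≡ 1, so v_4 = 1^{−1} = 1 (mod 13).
  i = 5 (α = 3): (3−10)(3−8)(3−5)(3−2) = (−7)·(−5)·(−2)·1 = −70 ≡ 8, so v_5 = 8^{−1} = 5 (mod 13).
  v = [1, 7, 12, 1, 5].
Step 2: syndromes of r = [3, 9, 1, 1, 11] (all sums mod 13).
  S_0 = Σ v_i r_i = 1·3 + 7·9 + 12·1 + 1·1 + 5·11 = 134 ≡ 4.
  S_1 = Σ v_i α_i r_i = 1·10·3 + 7·8·9 + 12·5·1 + 1·2·1 + 5·3·11 = 761 ≡ 7.
  α_i^2 mod 13 = [9, 12, 12, 4, 9].
  S_2 = Σ v_i α_i^2 r_i = 1·9·3 + 7·12·9 + 12·12·1 + 1·4·1 + 5·9·11 = 1426 ≡ 9.
  S = (4, 7, 9) ≠ 0, so r is not a codeword (an error is present).
Step 3: locate the error. For a single error e at position i, S_ℓ = v_i·e·α_i^ℓ, so α_err = S_1/S_0.
  S_0^{−1} = 4^{−1} = 10 (mod 13), so α_err = 7·10 = 70 ≡ 5 = α_3. Error position i = 3.
  Consistency check: S_2/S_1 = 9·2 = 18 ≡ 5 = α_err ✓ (single-error assumption holds).
Step 4: error magnitude e = S_0/v_3 = S_0·∏_{j≠3}(α_3 − α_j) = 4·12 = 48 ≡ 9 (mod 13).
Step 5: correct position 3: c_3 = r_3 − e = 1 − 9 ≡ 5 (mod 13). Hence c = [3, 9, 5, 1, 11].
  Check: interpolating c through the α_i gives m(x) = 7 + 10·x (degree < 2) with m(α_i) = c_i for every i, so c is indeed a codeword.


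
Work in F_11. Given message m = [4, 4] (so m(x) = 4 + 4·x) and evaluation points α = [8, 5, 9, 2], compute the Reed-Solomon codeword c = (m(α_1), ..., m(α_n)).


c = [3, 2, 7, 1]

Message polynomial: m(x) = 4 + 4·x (mod 11).
For each evaluation point α_i, compute m(α_i) mod 11:
  α_1 = 8: Horner steps 4 → 3, so m(8) = 3.
  α_2 = 5: Horner steps 4 → 2, so m(5) = 2.
  α_3 = 9: Horner steps 4 → 7, so m(9) = 7.
  α_4 = 2: Horner steps 4 → 1, so m(2) = 1.
Codeword c = [3, 2, 7, 1] ∈ F_11^4.


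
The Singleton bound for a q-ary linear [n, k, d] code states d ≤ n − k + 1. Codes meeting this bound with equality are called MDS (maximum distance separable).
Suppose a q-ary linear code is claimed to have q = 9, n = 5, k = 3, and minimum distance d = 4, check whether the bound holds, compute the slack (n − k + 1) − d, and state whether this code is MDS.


Singleton RHS = n − k + 1 = 3, slack = -1, bound violated (no such code; not MDS).

Singleton bound: d ≤ n − k + 1.
Here n = 5, k = 3, so n − k + 1 = 3.
Given d = 4, check d ≤ 3: NO.
Slack = (n − k + 1) − d = -1.
The slack is negative: d = 4 exceeds n − k + 1 = 3 by 1, so the Singleton bound is violated and no linear [5, 3, 4]_9 code can exist. In particular it is not MDS (MDS requires d = n − k + 1 exactly).
Description: the claimed parameters are [5, 3, 4]_9; such a code would be impossible (violates the Singleton bound).


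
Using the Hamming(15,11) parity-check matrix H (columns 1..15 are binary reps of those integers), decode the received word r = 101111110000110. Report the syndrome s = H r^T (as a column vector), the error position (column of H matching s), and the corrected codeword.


s = (1, 0, 0, 1)^T, error position = 9, corrected codeword c = 101111111000110

Compute s = H r^T mod 2 one row at a time:
  s_1 = 1 + 0 + 0 + 0 + 0 + 1 + 1 + 0 = 3 ≡ 1 (mod 2).
  s_2 = 1 + 1 + 1 + 1 + 0 + 1 + 1 + 0 = 6 ≡ 0 (mod 2).
  s_3 = 0 + 1 + 1 + 1 + 0 + 0 + 1 + 0 = 4 ≡ 0 (mod 2).
  s_4 = 1 + 1 + 1 + 1 + 0 + 0 + 1 + 0 = 5 ≡ 1 (mod 2).
s = (1, 0, 0, 1)^T — this equals column 9 of H (binary 1001), so error is at position 9.
Correct: flip bit 9 of r = 101111110000110 to get c = 101111111000110.


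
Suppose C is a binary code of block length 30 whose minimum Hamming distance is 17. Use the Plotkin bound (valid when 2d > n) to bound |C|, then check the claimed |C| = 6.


Plotkin bound M ≤ 8; given |C| = 6 ≤ bound (satisfied).

Check applicability: 2d = 34, n = 30.
2d − n = 4 > 0, so Plotkin applies.
Compute d/(2d−n) = 17/4 ≈ 4.2500.
⌊d/(2d−n)⌋ = 4.
Plotkin bound: M ≤ 2·4 = 8.
Given |C| = 6, check: satisfied.
This |C| is below the Plotkin bound.


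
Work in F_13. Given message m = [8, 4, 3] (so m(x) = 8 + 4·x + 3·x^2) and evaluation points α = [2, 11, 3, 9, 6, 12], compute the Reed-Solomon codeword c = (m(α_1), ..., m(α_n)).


c = [2, 12, 8, 1, 10, 7]

Message polynomial: m(x) = 8 + 4·x + 3·x^2 (mod 13).
For each evaluation point α_i, compute m(α_i) mod 13:
  α_1 = 2: Horner steps 3 → 10 → 2, so m(2) = 2.
  α_2 = 11: Horner steps 3 → 11 → 12, so m(11) = 12.
  α_3 = 3: Horner steps 3 → 0 → 8, so m(3) = 8.
  α_4 = 9: Horner steps 3 → 5 → 1, so m(9) = 1.
  α_5 = 6: Horner steps 3 → 9 → 10, so m(6) = 10.
  α_6 = 12: Horner steps 3 → 1 → 7, so m(12) = 7.
Codeword c = [2, 12, 8, 1, 10, 7] ∈ F_13^6.


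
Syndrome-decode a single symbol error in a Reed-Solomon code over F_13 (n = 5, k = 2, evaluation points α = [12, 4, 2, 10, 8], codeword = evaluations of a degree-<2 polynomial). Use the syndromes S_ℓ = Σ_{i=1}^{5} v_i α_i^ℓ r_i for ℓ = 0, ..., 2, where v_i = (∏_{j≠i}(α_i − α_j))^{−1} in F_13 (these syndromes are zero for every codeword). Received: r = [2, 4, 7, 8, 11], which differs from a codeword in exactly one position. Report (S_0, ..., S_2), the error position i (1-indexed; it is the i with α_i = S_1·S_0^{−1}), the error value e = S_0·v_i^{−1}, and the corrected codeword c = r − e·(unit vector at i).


S = (12, 1, 12), error at position 1, error magnitude e = 10, c = [5, 4, 7, 8, 11].

Step 1: column multipliers v_i = (∏_{j≠i}(α_i − α_j))^{−1} mod 13.
  i = 1 (α = 12): (12−4)(12−2)(12−10)(12−8) = 8·10·2·4 = 640 ≡ 3, so v_1 = 3^{−1} = 9 (mod 13).
  i = 2 (α = 4): (4−12)(4−2)(4−10)(4−8) = (−8)·2·(−6)·(−4) = −384 ≡ 6, so v_2 = 6^{−1} = 11 (mod 13).
  i = 3 (α = 2): (2−12)(2−4)(2−10)(2−8) = (−10)·(−2)·(−8)·(−6) = 960 ≡ 11, so v_3 = 11^{−1} = 6 (mod 13).
  i = 4 (α = 10): (10−12)(10−4)(10−2)(10−8) = (−2)·6·8·2 = −192 ≡ 3, so v_4 = 3^{−1} = 9 (mod 13).
  i = 5 (α = 8): (8−12)(8−4)(8−2)(8−10) = (−4)·4·6·(−2) = 192 ≡ 10, so v_5 = 10^{−1} = 4 (mod 13).
  v = [9, 11, 6, 9, 4].
Step 2: syndromes of r = [2, 4, 7, 8, 11] (all sums mod 13).
  S_0 = Σ v_i r_i = 9·2 + 11·4 + 6·7 + 9·8 + 4·11 = 220 ≡ 12.
  S_1 = Σ v_i α_i r_i = 9·12·2 + 11·4·4 + 6·2·7 + 9·10·8 + 4·8·11 = 1548 ≡ 1.
  α_i^2 mod 13 = [1, 3, 4, 9, 12].
  S_2 = Σ v_i α_i^2 r_i = 9·1·2 + 11·3·4 + 6·4·7 + 9·9·8 + 4·12·11 = 1494 ≡ 12.
  S = (12, 1, 12) ≠ 0, so r is not a codeword (an error is present).
Step 3: locate the error. For a single error e at position i, S_ℓ = v_i·e·α_i^ℓ, so α_err = S_1/S_0.
  S_0^{−1} = 12^{−1} = 12 (mod 13), so α_err = 1·12 = 12 ≡ 12 = α_1. Error position i = 1.
  Consistency check: S_2/S_1 = 12·1 = 12 ≡ 12 = α_err ✓ (single-error assumption holds).
Step 4: error magnitude e = S_0/v_1 = S_0·∏_{j≠1}(α_1 − α_j) = 12·3 = 36 ≡ 10 (mod 13).
Step 5: correct position 1: c_1 = r_1 − e = 2 − 10 ≡ 5 (mod 13). Hence c = [5, 4, 7, 8, 11].
  Check: interpolating c through the α_i gives m(x) = 10 + 5·x (degree < 2) with m(α_i) = c_i for every i, so c is indeed a codeword.


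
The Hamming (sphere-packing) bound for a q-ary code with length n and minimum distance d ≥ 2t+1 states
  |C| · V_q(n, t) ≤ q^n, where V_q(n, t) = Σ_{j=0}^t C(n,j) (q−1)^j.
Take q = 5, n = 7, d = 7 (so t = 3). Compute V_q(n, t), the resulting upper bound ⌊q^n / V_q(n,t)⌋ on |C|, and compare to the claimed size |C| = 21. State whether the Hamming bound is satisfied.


V_q(n, t) = 2605, q^n = 78125, Hamming bound = 29, |C| = 21 ≤ bound (satisfied).

Step 1: Compute V_q(n, t) = Σ_{j=0}^3 C(n, j) (q−1)^j.
  j = 0: C(7,0)·(4)^0 = 1·1 = 1.
  j = 1: C(7,1)·(4)^1 = 7·4 = 28.
  j = 2: C(7,2)·(4)^2 = 21·16 = 336.
  j = 3: C(7,3)·(4)^3 = 35·64 = 2240.
  V_q(n, t) = 1 + 28 + 336 + 2240 = 2605.
Step 2: q^n = 5^7 = 78125.
Step 3: Hamming bound ⌊q^n / V_q(n,t)⌋ = ⌊78125/2605⌋ = 29.
Step 4: Compare |C| = 21 to 29: satisfied.
The claimed |C| lies below the Hamming bound.


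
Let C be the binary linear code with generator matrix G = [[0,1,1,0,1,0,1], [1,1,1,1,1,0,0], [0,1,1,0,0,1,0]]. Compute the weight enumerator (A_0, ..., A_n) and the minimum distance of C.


Weight distribution: A_0 = 1, A_3 = 3, A_4 = 2, A_5 = 1, A_6 = 1. Minimum distance d = 3.

Enumerate all 2^3 = 8 messages m ∈ F_2^3.
For each, compute codeword c = mG in F_2^7, then tally its weight.
  m = 000 → c = 0000000, weight = 0.
  m = 100 → c = 0110101, weight = 4.
  m = 010 → c = 1111100, weight = 5.
  m = 110 → c = 1001001, weight = 3.
  m = 001 → c = 0110010, weight = 3.
  m = 101 → c = 0000111, weight = 3.
  m = 011 → c = 1001110, weight = 4.
  m = 111 → c = 1111011, weight = 6.
Tally weights:
  weight 0: 1 codewords.
  weight 3: 3 codewords.
  weight 4: 2 codewords.
  weight 5: 1 codewords.
  weight 6: 1 codewords.
Minimum distance d = smallest w > 0 with A_w > 0 = 3.
Sanity: Σ A_w = 8 = 2^3 = 8 ✓.


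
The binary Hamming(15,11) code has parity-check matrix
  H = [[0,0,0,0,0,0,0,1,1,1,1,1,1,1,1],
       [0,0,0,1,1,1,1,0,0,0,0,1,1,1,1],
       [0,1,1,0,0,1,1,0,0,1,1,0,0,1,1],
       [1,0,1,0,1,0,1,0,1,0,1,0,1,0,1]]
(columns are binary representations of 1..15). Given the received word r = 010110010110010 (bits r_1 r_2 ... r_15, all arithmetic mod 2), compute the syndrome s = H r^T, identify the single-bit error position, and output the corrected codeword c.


s = (0, 1, 0, 0)^T, error position = 4, corrected codeword c = 010010010110010

Compute s = H r^T mod 2 one row at a time:
  s_1 = 1 + 0 + 1 + 1 + 0 + 0 + 1 + 0 = 4 ≡ 0 (mod 2).
  s_2 = 1 + 1 + 0 + 0 + 0 + 0 + 1 + 0 = 3 ≡ 1 (mod 2).
  s_3 = 1 + 0 + 0 + 0 + 1 + 1 + 1 + 0 = 4 ≡ 0 (mod 2).
  s_4 = 0 + 0 + 1 + 0 + 0 + 1 + 0 + 0 = 2 ≡ 0 (mod 2).
s = (0, 1, 0, 0)^T — this equals column 4 of H (binary 0100), so error is at position 4.
Correct: flip bit 4 of r = 010110010110010 to get c = 010010010110010.


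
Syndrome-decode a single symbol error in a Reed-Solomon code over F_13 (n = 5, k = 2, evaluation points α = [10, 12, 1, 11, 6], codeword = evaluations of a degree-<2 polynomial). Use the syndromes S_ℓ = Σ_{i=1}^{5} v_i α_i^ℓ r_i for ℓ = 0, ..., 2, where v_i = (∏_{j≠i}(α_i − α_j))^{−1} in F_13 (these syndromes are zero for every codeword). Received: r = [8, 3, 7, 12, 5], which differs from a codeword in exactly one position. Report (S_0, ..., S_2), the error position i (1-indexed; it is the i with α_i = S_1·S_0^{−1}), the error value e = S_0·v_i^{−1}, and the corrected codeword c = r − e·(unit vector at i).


S = (10, 10, 10), error at position 3, error magnitude e = 9, c = [8, 3, 11, 12, 5].

Step 1: column multipliers v_i = (∏_{j≠i}(α_i − α_j))^{−1} mod 13.
  i = 1 (α = 10): (10−12)(10−1)(10−11)(10−6) = (−2)·9·(−1)·4 = 72 ≡ 7, so v_1 = 7^{−1} = 2 (mod 13).
  i = 2 (α = 12): (12−10)(12−1)(12−11)(12−6) = 2·11·1·6 = 132 ≡ 2, so v_2 = 2^{−1} = 7 (mod 13).
  i = 3 (α = 1): (1−10)(1−12)(1−11)(1−6) = (−9)·(−11)·(−10)·(−5) = 4950 ≡ 10, so v_3 = 10^{−1} = 4 (mod 13).
  i = 4 (α = 11): (11−10)(11−12)(11−1)(11−6) = 1·(−1)·10·5 = −50 ≡ 2, so v_4 = 2^{−1} = 7 (mod 13).
  i = 5 (α = 6): (6−10)(6−12)(6−1)(6−11) = (−4)·(−6)·5·(−5) = −600 ≡ 11, so v_5 = 11^{−1} = 6 (mod 13).
  v = [2, 7, 4, 7, 6].
Step 2: syndromes of r = [8, 3, 7, 12, 5] (all sums mod 13).
  S_0 = Σ v_i r_i = 2·8 + 7·3 + 4·7 + 7·12 + 6·5 = 179 ≡ 10.
  S_1 = Σ v_i α_i r_i = 2·10·8 + 7·12·3 + 4·1·7 + 7·11·12 + 6·6·5 = 1544 ≡ 10.
  α_i^2 mod 13 = [9, 1, 1, 4, 10].
  S_2 = Σ v_i α_i^2 r_i = 2·9·8 + 7·1·3 + 4·1·7 + 7·4·12 + 6·10·5 = 829 ≡ 10.
  S = (10, 10, 10) ≠ 0, so r is not a codeword (an error is present).
Step 3: locate the error. For a single error e at position i, S_ℓ = v_i·e·α_i^ℓ, so α_err = S_1/S_0.
  S_0^{−1} = 10^{−1} = 4 (mod 13), so α_err = 10·4 = 40 ≡ 1 = α_3. Error position i = 3.
  Consistency check: S_2/S_1 = 10·4 = 40 ≡ 1 = α_err ✓ (single-error assumption holds).
Step 4: error magnitude e = S_0/v_3 = S_0·∏_{j≠3}(α_3 − α_j) = 10·10 = 100 ≡ 9 (mod 13).
Step 5: correct position 3: c_3 = r_3 − e = 7 − 9 ≡ 11 (mod 13). Hence c = [8, 3, 11, 12, 5].
  Check: interpolating c through the α_i gives m(x) = 7 + 4·x (degree < 2) with m(α_i) = c_i for every i, so c is indeed a codeword.


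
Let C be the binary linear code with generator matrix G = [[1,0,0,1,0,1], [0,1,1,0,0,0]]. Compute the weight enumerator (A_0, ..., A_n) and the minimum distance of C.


Weight distribution: A_0 = 1, A_2 = 1, A_3 = 1, A_5 = 1. Minimum distance d = 2.

Enumerate all 2^2 = 4 messages m ∈ F_2^2.
For each, compute codeword c = mG in F_2^6, then tally its weight.
  m = 00 → c = 000000, weight = 0.
  m = 10 → c = 100101, weight = 3.
  m = 01 → c = 011000, weight = 2.
  m = 11 → c = 111101, weight = 5.
Tally weights:
  weight 0: 1 codewords.
  weight 2: 1 codewords.
  weight 3: 1 codewords.
  weight 5: 1 codewords.
Minimum distance d = smallest w > 0 with A_w > 0 = 2.
Sanity: Σ A_w = 4 = 2^2 = 4 ✓.


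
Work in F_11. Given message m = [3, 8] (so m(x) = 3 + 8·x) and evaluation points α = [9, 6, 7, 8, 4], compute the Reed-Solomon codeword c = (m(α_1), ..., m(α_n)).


c = [9, 7, 4, 1, 2]

Message polynomial: m(x) = 3 + 8·x (mod 11).
For each evaluation point α_i, compute m(α_i) mod 11:
  α_1 = 9: Horner steps 8 → 9, so m(9) = 9.
  α_2 = 6: Horner steps 8 → 7, so m(6) = 7.
  α_3 = 7: Horner steps 8 → 4, so m(7) = 4.
  α_4 = 8: Horner steps 8 → 1, so m(8) = 1.
  α_5 = 4: Horner steps 8 → 2, so m(4) = 2.
Codeword c = [9, 7, 4, 1, 2] ∈ F_11^5.


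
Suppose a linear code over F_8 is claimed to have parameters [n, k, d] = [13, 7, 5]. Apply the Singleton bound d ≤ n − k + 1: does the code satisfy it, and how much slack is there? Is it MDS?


Singleton RHS = n − k + 1 = 7, slack = 2, bound satisfied, not MDS.

Singleton bound: d ≤ n − k + 1.
Here n = 13, k = 7, so n − k + 1 = 7.
Given d = 5, check d ≤ 7: YES.
Slack = (n − k + 1) − d = 2.
The code is NOT MDS (slack = 2 > 0).
Description: the claimed parameters are [13, 7, 5]_8; such a code would be non-MDS.


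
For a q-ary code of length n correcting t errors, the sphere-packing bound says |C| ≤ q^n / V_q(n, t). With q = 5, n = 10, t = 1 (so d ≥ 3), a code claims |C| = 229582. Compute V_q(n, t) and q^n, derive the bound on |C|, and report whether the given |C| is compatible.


V_q(n, t) = 41, q^n = 9765625, Hamming bound = 238185, |C| = 229582 ≤ bound (satisfied).

Step 1: Compute V_q(n, t) = Σ_{j=0}^1 C(n, j) (q−1)^j.
  j = 0: C(10,0)·(4)^0 = 1·1 = 1.
  j = 1: C(10,1)·(4)^1 = 10·4 = 40.
  V_q(n, t) = 1 + 40 = 41.
Step 2: q^n = 5^10 = 9765625.
Step 3: Hamming bound ⌊q^n / V_q(n,t)⌋ = ⌊9765625/41⌋ = 238185.
Step 4: Compare |C| = 229582 to 238185: satisfied.
The claimed |C| lies below the Hamming bound.


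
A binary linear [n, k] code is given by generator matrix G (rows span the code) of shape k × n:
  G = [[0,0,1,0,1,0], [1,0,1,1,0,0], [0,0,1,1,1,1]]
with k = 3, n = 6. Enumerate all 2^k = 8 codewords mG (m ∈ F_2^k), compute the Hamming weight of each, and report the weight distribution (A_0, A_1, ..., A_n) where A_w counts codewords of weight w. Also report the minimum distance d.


Weight distribution: A_0 = 1, A_2 = 2, A_3 = 4, A_4 = 1. Minimum distance d = 2.

Enumerate all 2^3 = 8 messages m ∈ F_2^3.
For each, compute codeword c = mG in F_2^6, then tally its weight.
  m = 000 → c = 000000, weight = 0.
  m = 100 → c = 001010, weight = 2.
  m = 010 → c = 101100, weight = 3.
  m = 110 → c = 100110, weight = 3.
  m = 001 → c = 001111, weight = 4.
  m = 101 → c = 000101, weight = 2.
  m = 011 → c = 100011, weight = 3.
  m = 111 → c = 101001, weight = 3.
Tally weights:
  weight 0: 1 codewords.
  weight 2: 2 codewords.
  weight 3: 4 codewords.
  weight 4: 1 codewords.
Minimum distance d = smallest w > 0 with A_w > 0 = 2.
Sanity: Σ A_w = 8 = 2^3 = 8 ✓.


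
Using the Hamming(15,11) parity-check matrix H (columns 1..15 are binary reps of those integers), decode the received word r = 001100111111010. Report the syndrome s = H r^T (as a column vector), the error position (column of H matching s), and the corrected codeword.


s = (0, 0, 1, 0)^T, error position = 2, corrected codeword c = 011100111111010

Compute s = H r^T mod 2 one row at a time:
  s_1 = 1 + 1 + 1 + 1 + 1 + 0 + 1 + 0 = 6 ≡ 0 (mod 2).
  s_2 = 1 + 0 + 0 + 1 + 1 + 0 + 1 + 0 = 4 ≡ 0 (mod 2).
  s_3 = 0 + 1 + 0 + 1 + 1 + 1 + 1 + 0 = 5 ≡ 1 (mod 2).
  s_4 = 0 + 1 + 0 + 1 + 1 + 1 + 0 + 0 = 4 ≡ 0 (mod 2).
s = (0, 0, 1, 0)^T — this equals column 2 of H (binary 0010), so error is at position 2.
Correct: flip bit 2 of r = 001100111111010 to get c = 011100111111010.


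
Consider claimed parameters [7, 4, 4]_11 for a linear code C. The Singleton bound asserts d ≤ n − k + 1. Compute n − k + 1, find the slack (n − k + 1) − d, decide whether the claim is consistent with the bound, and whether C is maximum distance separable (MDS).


Singleton RHS = n − k + 1 = 4, slack = 0, bound satisfied, MDS.

Singleton bound: d ≤ n − k + 1.
Here n = 7, k = 4, so n − k + 1 = 4.
Given d = 4, check d ≤ 4: YES.
Slack = (n − k + 1) − d = 0.
The code is MDS (slack = 0).
Description: the claimed parameters are [7, 4, 4]_11; such a code would be MDS (meets Singleton bound).


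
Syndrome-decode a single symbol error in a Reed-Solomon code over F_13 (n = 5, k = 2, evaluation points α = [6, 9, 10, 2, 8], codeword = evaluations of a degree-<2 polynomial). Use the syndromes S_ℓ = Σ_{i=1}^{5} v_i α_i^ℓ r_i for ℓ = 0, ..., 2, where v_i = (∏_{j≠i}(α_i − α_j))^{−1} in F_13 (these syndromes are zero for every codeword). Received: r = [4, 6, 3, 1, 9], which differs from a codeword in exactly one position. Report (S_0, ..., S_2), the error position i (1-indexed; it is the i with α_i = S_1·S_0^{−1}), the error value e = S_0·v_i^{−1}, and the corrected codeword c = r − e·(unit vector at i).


S = (10, 8, 9), error at position 1, error magnitude e = 2, c = [2, 6, 3, 1, 9].

Step 1: column multipliers v_i = (∏_{j≠i}(α_i − α_j))^{−1} mod 13.
  i = 1 (α = 6): (6−9)(6−10)(6−2)(6−8) = (−3)·(−4)·4·(−2) = −96 ≡ 8, so v_1 = 8^{−1} = 5 (mod 13).
  i = 2 (α = 9): (9−6)(9−10)(9−2)(9−8) = 3·(−1)·7·1 = −21 ≡ 5, so v_2 = 5^{−1} = 8 (mod 13).
  i = 3 (α = 10): (10−6)(10−9)(10−2)(10−8) = 4·1·8·2 = 64 ≡ 12, so v_3 = 12^{−1} = 12 (mod 13).
  i = 4 (α = 2): (2−6)(2−9)(2−10)(2−8) = (−4)·(−7)·(−8)·(−6) = 1344 ≡ 5, so v_4 = 5^{−1} = 8 (mod 13).
  i = 5 (α = 8): (8−6)(8−9)(8−10)(8−2) = 2·(−1)·(−2)·6 = 24 ≡ 11, so v_5 = 11^{−1} = 6 (mod 13).
  v = [5, 8, 12, 8, 6].
Step 2: syndromes of r = [4, 6, 3, 1, 9] (all sums mod 13).
  S_0 = Σ v_i r_i = 5·4 + 8·6 + 12·3 + 8·1 + 6·9 = 166 ≡ 10.
  S_1 = Σ v_i α_i r_i = 5·6·4 + 8·9·6 + 12·10·3 + 8·2·1 + 6·8·9 = 1360 ≡ 8.
  α_i^2 mod 13 = [10, 3, 9, 4, 12].
  S_2 = Σ v_i α_i^2 r_i = 5·10·4 + 8·3·6 + 12·9·3 + 8·4·1 + 6·12·9 = 1348 ≡ 9.
  S = (10, 8, 9) ≠ 0, so r is not a codeword (an error is present).
Step 3: locate the error. For a single error e at position i, S_ℓ = v_i·e·α_i^ℓ, so α_err = S_1/S_0.
  S_0^{−1} = 10^{−1} = 4 (mod 13), so α_err = 8·4 = 32 ≡ 6 = α_1. Error position i = 1.
  Consistency check: S_2/S_1 = 9·5 = 45 ≡ 6 = α_err ✓ (single-error assumption holds).
Step 4: error magnitude e = S_0/v_1 = S_0·∏_{j≠1}(α_1 − α_j) = 10·8 = 80 ≡ 2 (mod 13).
Step 5: correct position 1: c_1 = r_1 − e = 4 − 2 ≡ 2 (mod 13). Hence c = [2, 6, 3, 1, 9].
  Check: interpolating c through the α_i gives m(x) = 7 + 10·x (degree < 2) with m(α_i) = c_i for every i, so c is indeed a codeword.


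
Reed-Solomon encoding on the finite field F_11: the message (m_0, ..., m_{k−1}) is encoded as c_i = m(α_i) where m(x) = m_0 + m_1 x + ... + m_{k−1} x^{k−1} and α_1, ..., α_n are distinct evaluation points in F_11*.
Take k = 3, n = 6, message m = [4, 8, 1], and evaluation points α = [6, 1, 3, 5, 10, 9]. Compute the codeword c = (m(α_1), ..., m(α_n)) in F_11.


c = [0, 2, 4, 3, 8, 3]

Message polynomial: m(x) = 4 + 8·x + 1·x^2 (mod 11).
For each evaluation point α_i, compute m(α_i) mod 11:
  α_1 = 6: Horner steps 1 → 3 → 0, so m(6) = 0.
  α_2 = 1: Horner steps 1 → 9 → 2, so m(1) = 2.
  α_3 = 3: Horner steps 1 → 0 → 4, so m(3) = 4.
  α_4 = 5: Horner steps 1 → 2 → 3, so m(5) = 3.
  α_5 = 10: Horner steps 1 → 7 → 8, so m(10) = 8.
  α_6 = 9: Horner steps 1 → 6 → 3, so m(9) = 3.
Codeword c = [0, 2, 4, 3, 8, 3] ∈ F_11^6.


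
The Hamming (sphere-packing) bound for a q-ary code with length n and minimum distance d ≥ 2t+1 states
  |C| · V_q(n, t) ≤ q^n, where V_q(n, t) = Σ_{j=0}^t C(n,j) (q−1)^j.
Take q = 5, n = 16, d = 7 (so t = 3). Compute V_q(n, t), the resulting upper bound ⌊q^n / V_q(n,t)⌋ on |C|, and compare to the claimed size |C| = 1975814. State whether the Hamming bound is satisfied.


V_q(n, t) = 37825, q^n = 152587890625, Hamming bound = 4034048, |C| = 1975814 ≤ bound (satisfied).

Step 1: Compute V_q(n, t) = Σ_{j=0}^3 C(n, j) (q−1)^j.
  j = 0: C(16,0)·(4)^0 = 1·1 = 1.
  j = 1: C(16,1)·(4)^1 = 16·4 = 64.
  j = 2: C(16,2)·(4)^2 = 120·16 = 1920.
  j = 3: C(16,3)·(4)^3 = 560·64 = 35840.
  V_q(n, t) = 1 + 64 + 1920 + 35840 = 37825.
Step 2: q^n = 5^16 = 152587890625.
Step 3: Hamming bound ⌊q^n / V_q(n,t)⌋ = ⌊152587890625/37825⌋ = 4034048.
Step 4: Compare |C| = 1975814 to 4034048: satisfied.
The claimed |C| lies below the Hamming bound.
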